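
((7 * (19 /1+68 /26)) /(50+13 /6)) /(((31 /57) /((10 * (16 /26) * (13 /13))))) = 53817120 /1639807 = 32.82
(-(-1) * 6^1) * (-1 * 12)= -72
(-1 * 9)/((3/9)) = -27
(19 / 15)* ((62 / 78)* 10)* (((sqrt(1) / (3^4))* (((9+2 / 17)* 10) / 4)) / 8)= 456475 / 1288872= 0.35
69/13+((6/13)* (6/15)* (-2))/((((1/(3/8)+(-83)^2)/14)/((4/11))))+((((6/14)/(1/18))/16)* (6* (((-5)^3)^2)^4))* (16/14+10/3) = 1118132539093494422972047239/1448697250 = 771819328775211261.68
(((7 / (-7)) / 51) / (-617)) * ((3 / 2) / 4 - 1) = -5 / 251736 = -0.00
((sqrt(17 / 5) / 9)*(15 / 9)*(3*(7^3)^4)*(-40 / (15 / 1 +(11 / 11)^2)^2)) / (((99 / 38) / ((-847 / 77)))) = 9354154672.92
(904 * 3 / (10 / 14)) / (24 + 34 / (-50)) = 162.81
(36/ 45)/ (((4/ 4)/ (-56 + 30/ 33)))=-2424/ 55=-44.07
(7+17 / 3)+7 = 59 / 3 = 19.67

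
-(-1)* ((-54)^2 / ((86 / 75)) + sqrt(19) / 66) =sqrt(19) / 66 + 109350 / 43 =2543.09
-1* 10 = -10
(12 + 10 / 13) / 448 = 83 / 2912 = 0.03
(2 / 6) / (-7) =-1 / 21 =-0.05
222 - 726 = -504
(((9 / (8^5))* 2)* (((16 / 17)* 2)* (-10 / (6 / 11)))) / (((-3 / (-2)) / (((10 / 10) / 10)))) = -11 / 8704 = -0.00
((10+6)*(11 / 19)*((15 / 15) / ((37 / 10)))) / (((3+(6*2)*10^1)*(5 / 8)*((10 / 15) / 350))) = 492800 / 28823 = 17.10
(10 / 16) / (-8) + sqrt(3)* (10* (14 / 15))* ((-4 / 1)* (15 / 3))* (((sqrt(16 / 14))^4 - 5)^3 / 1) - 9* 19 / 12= -917 / 64 + 474379280* sqrt(3) / 50421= 16281.44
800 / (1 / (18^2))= 259200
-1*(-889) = 889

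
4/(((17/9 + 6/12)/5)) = 8.37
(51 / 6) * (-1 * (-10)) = 85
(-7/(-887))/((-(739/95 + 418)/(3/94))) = -665/1124185574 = -0.00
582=582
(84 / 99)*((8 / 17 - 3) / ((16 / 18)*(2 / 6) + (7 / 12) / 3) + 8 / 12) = -339640 / 89199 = -3.81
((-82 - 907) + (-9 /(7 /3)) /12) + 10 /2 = -27561 /28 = -984.32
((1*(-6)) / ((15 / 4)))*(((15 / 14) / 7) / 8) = -3 / 98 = -0.03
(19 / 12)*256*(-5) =-6080 / 3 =-2026.67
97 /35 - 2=27 /35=0.77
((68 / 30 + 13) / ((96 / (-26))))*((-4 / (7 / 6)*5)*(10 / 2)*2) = 708.81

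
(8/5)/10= 0.16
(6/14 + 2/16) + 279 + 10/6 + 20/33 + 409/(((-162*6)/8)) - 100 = 26713327/149688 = 178.46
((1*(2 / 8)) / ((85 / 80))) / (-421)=-4 / 7157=-0.00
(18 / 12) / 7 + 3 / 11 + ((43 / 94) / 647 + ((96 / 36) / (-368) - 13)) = -4045384901 / 323126034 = -12.52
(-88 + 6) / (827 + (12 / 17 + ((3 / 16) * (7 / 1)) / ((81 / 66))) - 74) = -100368 / 923845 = -0.11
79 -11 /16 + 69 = 2357 /16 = 147.31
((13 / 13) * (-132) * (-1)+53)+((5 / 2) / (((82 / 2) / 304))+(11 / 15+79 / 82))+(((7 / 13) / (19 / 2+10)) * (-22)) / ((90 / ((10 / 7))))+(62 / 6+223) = 20011357 / 45630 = 438.56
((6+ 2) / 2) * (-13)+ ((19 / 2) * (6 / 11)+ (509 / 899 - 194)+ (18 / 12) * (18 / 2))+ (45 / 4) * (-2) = -2464853 / 9889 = -249.25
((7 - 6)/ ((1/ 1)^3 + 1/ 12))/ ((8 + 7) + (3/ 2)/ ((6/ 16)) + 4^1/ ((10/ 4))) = 60/ 1339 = 0.04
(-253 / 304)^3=-16194277 / 28094464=-0.58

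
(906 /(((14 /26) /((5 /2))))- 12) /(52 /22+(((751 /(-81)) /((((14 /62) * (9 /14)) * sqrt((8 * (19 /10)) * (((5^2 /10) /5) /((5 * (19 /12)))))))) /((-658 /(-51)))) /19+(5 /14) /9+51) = 3051156598363008630 * sqrt(6) /19108820674018902389+1500891190126016408676 /19108820674018902389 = 78.94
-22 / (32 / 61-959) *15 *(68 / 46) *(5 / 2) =570350 / 448247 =1.27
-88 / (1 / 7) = -616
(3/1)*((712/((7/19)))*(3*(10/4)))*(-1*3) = -913140/7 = -130448.57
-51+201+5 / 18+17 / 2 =1429 / 9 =158.78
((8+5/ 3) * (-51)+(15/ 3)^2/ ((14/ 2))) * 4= -13704/ 7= -1957.71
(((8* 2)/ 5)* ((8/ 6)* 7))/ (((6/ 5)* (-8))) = -28/ 9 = -3.11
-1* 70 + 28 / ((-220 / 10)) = -784 / 11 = -71.27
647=647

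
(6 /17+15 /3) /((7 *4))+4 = 285 /68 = 4.19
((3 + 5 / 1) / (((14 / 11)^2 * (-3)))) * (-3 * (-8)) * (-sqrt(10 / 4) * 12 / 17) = 11616 * sqrt(10) / 833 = 44.10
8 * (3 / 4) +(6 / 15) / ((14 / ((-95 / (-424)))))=17827 / 2968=6.01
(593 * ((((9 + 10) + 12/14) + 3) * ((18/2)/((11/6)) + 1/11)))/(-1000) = -2372/35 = -67.77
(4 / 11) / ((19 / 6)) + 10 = 10.11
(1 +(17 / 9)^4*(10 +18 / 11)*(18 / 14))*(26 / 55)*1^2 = 279417346 / 3087315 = 90.50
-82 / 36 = -41 / 18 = -2.28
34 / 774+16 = 6209 / 387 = 16.04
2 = 2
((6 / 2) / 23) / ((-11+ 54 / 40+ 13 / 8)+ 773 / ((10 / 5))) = 120 / 348197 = 0.00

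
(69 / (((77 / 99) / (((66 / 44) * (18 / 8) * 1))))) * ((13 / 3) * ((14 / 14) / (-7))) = -72657 / 392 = -185.35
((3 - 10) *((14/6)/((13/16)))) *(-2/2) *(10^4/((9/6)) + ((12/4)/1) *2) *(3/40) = 1961764/195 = 10060.33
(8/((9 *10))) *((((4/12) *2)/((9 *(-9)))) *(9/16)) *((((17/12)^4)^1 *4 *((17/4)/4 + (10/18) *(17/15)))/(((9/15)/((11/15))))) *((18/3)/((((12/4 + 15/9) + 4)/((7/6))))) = -4701146527/424472555520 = -0.01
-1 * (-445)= 445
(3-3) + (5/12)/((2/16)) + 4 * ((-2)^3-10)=-206/3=-68.67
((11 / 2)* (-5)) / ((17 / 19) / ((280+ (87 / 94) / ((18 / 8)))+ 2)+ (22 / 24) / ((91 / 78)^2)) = -1019491550 / 25084593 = -40.64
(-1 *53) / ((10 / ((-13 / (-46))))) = -689 / 460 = -1.50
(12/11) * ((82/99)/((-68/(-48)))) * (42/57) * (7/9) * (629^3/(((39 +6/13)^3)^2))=9084960418994078528/377125302360833144019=0.02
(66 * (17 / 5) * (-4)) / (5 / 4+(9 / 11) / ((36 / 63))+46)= -1936 / 105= -18.44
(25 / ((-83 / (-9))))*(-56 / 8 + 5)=-450 / 83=-5.42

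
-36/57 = -12/19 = -0.63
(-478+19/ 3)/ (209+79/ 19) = -5377/ 2430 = -2.21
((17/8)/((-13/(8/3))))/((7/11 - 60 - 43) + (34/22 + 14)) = 187/37245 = 0.01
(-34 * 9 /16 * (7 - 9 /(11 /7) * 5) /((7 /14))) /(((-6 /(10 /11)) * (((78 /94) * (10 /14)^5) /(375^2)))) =-359555932575 /3146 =-114289870.49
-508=-508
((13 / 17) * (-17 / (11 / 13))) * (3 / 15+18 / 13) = -1339 / 55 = -24.35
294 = 294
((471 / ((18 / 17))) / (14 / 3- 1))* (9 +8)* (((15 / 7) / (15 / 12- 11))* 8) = -3626.21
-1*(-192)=192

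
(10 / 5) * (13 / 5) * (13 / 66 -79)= -67613 / 165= -409.78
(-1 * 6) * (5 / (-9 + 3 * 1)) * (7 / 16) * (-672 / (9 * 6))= -245 / 9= -27.22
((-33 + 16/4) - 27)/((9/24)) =-448/3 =-149.33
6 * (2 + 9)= 66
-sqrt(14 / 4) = -sqrt(14) / 2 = -1.87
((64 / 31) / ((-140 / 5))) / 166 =-8 / 18011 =-0.00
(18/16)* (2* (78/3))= 58.50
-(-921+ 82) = 839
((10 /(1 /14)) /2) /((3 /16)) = 1120 /3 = 373.33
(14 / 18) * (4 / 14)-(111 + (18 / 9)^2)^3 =-13687873 / 9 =-1520874.78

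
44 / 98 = 22 / 49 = 0.45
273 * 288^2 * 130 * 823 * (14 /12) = 2826425871360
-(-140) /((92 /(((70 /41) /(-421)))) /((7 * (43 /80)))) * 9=-663705 /3176024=-0.21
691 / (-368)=-691 / 368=-1.88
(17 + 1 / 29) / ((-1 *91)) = -38 / 203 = -0.19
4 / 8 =1 / 2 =0.50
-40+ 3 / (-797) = -31883 / 797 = -40.00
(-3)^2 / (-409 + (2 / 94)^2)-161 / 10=-4855303 / 301160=-16.12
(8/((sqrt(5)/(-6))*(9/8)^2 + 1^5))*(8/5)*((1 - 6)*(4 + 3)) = -7340032/12739 - 1548288*sqrt(5)/12739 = -847.96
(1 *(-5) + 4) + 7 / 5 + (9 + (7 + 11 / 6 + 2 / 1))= 607 / 30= 20.23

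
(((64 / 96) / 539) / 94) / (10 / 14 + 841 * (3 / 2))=0.00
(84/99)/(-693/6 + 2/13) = -0.01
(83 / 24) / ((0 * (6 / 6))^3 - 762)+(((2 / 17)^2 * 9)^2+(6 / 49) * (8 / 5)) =77425144529 / 374220851760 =0.21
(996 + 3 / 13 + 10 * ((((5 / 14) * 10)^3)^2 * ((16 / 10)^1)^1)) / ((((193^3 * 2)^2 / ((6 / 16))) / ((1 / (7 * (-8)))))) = -156914766597 / 141648980067878963120896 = -0.00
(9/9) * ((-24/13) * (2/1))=-48/13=-3.69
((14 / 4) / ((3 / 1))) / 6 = 0.19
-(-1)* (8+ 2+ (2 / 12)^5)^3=470203124662081 / 470184984576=1000.04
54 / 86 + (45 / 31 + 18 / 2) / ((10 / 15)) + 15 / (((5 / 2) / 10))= 76.31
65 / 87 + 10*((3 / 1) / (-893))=55435 / 77691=0.71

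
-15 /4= -3.75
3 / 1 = 3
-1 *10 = -10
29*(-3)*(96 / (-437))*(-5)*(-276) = 501120 / 19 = 26374.74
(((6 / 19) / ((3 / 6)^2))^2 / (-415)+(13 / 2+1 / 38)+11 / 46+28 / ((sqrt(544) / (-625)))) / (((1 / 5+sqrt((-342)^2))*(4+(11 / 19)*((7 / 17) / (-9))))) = -0.55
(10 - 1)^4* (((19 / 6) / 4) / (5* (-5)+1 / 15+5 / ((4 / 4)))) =-623295 / 2392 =-260.57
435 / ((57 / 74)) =10730 / 19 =564.74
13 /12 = 1.08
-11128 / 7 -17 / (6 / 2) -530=-2125.38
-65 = -65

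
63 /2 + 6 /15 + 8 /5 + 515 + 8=1113 /2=556.50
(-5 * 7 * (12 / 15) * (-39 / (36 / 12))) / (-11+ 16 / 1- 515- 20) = -182 / 265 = -0.69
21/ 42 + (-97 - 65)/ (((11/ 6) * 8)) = -116/ 11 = -10.55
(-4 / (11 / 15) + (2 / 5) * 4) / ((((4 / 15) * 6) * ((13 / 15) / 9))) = -7155 / 286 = -25.02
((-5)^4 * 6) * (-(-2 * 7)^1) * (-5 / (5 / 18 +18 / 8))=-1350000 / 13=-103846.15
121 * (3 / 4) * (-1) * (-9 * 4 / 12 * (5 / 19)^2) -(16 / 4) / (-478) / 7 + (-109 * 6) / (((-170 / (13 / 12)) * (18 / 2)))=17850895423 / 924048090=19.32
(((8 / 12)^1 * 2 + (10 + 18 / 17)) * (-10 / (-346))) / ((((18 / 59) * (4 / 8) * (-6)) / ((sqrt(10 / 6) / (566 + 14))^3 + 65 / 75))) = -0.34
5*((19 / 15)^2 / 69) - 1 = -0.88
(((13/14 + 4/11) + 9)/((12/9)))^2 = 22610025/379456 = 59.59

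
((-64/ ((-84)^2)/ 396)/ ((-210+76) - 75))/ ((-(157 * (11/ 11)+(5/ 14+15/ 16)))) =-0.00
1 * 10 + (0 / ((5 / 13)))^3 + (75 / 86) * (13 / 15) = 925 / 86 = 10.76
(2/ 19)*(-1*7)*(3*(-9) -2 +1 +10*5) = -308/ 19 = -16.21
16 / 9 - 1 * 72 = -70.22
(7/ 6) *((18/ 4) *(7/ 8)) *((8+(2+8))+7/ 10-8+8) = 27489/ 320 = 85.90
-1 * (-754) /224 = 377 /112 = 3.37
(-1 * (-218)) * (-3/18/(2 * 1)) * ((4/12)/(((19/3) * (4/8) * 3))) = -109/171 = -0.64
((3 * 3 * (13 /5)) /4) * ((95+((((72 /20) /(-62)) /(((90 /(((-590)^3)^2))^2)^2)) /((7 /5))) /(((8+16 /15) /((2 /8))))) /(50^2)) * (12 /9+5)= -2443403852838575064357389869363066080265424271874999995793068089 /2988090000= -817714276624390518477485600000000000000000000000000000.00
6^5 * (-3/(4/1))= -5832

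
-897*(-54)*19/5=920322/5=184064.40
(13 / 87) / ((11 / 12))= 52 / 319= 0.16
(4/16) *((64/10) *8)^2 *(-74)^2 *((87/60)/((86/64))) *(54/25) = 1123996925952/134375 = 8364628.29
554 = 554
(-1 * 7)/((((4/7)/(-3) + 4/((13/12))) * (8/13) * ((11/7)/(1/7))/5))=-124215/84128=-1.48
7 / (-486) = -7 / 486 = -0.01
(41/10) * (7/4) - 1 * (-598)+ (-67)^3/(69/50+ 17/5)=-595740527/9560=-62315.95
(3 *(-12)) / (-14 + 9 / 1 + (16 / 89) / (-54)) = 86508 / 12023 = 7.20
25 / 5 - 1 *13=-8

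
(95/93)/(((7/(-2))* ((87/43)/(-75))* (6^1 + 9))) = 40850/56637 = 0.72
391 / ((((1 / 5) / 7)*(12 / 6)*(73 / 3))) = 41055 / 146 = 281.20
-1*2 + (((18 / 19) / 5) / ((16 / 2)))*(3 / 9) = -757 / 380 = -1.99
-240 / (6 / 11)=-440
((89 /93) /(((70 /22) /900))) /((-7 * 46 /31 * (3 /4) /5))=-195800 /1127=-173.74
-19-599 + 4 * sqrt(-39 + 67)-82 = -700 + 8 * sqrt(7) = -678.83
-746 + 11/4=-2973/4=-743.25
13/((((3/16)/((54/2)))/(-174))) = -325728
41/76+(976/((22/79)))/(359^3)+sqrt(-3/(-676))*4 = 2*sqrt(3)/13+20869923781/38680281244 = 0.81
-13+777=764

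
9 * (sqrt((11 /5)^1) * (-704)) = -6336 * sqrt(55) /5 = -9397.81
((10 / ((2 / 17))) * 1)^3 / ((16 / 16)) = 614125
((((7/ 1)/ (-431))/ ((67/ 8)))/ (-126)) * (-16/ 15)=-64/ 3898395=-0.00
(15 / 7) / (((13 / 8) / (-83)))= -109.45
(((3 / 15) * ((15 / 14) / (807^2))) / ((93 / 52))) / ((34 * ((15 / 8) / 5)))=104 / 7207372683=0.00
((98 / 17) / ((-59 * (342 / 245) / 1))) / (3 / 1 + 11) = -1715 / 343026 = -0.00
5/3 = 1.67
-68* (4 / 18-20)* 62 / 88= 947.54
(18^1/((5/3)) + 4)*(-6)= -444/5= -88.80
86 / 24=43 / 12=3.58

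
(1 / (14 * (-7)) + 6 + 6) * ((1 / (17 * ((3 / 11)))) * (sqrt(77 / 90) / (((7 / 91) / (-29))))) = -974545 * sqrt(770) / 29988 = -901.78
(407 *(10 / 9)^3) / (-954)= -203500 / 347733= -0.59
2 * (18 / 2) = 18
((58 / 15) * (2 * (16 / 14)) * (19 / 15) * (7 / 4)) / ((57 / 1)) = 232 / 675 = 0.34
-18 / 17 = -1.06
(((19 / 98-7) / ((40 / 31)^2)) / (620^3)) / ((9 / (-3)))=667 / 116659200000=0.00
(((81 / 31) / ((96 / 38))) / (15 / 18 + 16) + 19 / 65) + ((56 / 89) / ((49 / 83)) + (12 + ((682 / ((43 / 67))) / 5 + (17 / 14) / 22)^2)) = 718109548507157621413 / 15885276529922800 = 45205.98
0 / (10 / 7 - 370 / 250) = 0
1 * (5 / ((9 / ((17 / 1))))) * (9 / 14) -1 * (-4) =141 / 14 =10.07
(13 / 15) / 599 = 13 / 8985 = 0.00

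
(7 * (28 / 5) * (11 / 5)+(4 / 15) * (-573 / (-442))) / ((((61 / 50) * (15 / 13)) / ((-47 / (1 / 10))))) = -29978856 / 1037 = -28909.22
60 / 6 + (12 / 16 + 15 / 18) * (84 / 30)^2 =1681 / 75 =22.41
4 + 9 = 13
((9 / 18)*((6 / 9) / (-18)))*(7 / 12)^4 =-2401 / 1119744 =-0.00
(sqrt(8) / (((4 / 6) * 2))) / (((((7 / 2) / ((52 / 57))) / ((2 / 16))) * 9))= 13 * sqrt(2) / 2394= 0.01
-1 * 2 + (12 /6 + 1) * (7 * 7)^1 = 145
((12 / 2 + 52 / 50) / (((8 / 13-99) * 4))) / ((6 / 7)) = -2002 / 95925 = -0.02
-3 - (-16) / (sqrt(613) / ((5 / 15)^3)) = -3 + 16 * sqrt(613) / 16551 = -2.98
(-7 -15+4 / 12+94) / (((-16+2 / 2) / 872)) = -189224 / 45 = -4204.98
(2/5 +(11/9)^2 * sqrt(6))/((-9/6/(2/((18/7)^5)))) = -2033647 * sqrt(6)/114791256 -16807/3542940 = -0.05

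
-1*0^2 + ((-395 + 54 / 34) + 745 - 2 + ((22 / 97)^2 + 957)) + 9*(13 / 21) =1469244719 / 1119671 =1312.21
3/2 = 1.50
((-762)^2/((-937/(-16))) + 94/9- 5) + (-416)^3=-607018940519/8433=-71981375.61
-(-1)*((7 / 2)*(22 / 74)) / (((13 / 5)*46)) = 385 / 44252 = 0.01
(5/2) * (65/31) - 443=-27141/62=-437.76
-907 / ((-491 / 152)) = 137864 / 491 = 280.78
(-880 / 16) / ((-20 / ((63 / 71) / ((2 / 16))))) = 1386 / 71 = 19.52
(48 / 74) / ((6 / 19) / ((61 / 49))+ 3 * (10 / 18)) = 83448 / 247049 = 0.34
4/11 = 0.36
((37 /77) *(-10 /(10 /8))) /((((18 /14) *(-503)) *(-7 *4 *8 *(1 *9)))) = -0.00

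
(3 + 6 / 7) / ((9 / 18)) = 54 / 7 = 7.71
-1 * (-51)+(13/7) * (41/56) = 20525/392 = 52.36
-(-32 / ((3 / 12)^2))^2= -262144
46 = 46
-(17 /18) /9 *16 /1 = -136 /81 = -1.68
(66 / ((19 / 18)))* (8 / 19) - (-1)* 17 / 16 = 158201 / 5776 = 27.39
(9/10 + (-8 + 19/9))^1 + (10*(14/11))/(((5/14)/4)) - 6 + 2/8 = 260977/1980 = 131.81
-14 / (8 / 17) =-119 / 4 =-29.75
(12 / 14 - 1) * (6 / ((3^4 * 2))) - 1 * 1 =-190 / 189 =-1.01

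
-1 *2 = -2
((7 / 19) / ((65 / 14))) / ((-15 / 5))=-98 / 3705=-0.03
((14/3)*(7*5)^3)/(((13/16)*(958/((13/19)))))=4802000/27303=175.88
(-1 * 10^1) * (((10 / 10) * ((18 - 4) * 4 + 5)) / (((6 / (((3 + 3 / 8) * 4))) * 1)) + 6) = -2865 / 2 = -1432.50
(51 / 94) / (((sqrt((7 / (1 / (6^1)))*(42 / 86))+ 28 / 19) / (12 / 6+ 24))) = -1083342 / 955745+ 718029*sqrt(86) / 1911490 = 2.35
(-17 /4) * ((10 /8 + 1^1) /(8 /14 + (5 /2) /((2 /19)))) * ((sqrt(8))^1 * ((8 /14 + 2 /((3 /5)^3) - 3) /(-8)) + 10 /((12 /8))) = -595 /227 + 21947 * sqrt(2) /32688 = -1.67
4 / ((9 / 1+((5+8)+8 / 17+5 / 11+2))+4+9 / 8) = 0.13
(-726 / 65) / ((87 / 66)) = -15972 / 1885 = -8.47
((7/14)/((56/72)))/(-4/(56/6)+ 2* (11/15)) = 135/218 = 0.62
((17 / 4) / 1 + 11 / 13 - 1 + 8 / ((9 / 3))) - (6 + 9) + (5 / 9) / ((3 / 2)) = -11045 / 1404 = -7.87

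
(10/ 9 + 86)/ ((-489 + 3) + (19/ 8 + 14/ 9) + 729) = 6272/ 17779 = 0.35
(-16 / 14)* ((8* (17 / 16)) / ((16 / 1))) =-17 / 28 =-0.61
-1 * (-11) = 11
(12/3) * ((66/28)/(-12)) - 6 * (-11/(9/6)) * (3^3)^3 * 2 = 1732103.21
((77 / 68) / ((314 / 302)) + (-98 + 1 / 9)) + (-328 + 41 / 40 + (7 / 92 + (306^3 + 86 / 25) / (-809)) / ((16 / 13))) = -29200.29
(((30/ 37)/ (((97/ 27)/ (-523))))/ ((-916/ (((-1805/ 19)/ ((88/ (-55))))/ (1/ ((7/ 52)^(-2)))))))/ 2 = 17003449125/ 80544338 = 211.11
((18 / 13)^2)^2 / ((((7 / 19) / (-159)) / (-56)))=2537059968 / 28561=88829.52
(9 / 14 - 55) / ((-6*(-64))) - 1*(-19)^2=-1941497 / 5376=-361.14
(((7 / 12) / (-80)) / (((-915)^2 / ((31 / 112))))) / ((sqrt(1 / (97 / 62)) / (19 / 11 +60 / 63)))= -619*sqrt(6014) / 5941216512000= -0.00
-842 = -842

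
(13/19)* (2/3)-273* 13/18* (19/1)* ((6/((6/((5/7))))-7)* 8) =10737610/57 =188379.12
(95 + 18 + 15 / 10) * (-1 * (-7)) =1603 / 2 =801.50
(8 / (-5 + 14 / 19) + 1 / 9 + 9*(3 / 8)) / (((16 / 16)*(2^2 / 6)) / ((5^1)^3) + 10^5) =0.00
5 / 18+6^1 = 113 / 18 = 6.28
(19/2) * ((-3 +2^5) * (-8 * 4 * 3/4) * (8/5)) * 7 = -370272/5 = -74054.40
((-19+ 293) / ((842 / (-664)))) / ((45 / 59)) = -5367112 / 18945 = -283.30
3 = 3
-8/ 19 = -0.42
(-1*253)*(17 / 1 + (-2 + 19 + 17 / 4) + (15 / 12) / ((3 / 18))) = -46299 / 4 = -11574.75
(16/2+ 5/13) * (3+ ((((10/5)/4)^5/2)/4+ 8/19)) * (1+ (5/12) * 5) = 22395249/252928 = 88.54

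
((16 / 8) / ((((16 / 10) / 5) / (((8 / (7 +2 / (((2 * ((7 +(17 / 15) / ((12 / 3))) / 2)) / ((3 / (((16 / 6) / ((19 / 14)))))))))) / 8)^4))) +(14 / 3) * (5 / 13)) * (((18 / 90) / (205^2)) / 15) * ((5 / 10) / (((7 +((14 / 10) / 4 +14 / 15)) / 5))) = 130443789310444 / 758097863193418876245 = 0.00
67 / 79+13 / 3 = 1228 / 237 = 5.18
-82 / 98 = -41 / 49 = -0.84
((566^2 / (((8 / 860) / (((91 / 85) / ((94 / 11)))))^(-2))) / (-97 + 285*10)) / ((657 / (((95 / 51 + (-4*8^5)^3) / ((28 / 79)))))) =-436580704363764227147451761264 / 70371359595245709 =-6203954376820.93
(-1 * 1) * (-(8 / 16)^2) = 1 / 4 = 0.25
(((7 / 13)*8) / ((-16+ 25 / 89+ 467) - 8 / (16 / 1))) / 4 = 2492 / 1043107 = 0.00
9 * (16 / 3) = 48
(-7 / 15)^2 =49 / 225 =0.22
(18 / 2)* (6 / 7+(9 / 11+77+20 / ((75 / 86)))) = 352074 / 385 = 914.48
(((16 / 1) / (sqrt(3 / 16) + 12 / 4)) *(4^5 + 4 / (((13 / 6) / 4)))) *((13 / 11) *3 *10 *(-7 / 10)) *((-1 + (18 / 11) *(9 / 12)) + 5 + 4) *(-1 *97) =709677502464 / 5687-59139791872 *sqrt(3) / 5687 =106777629.36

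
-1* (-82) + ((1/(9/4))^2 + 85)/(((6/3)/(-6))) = -4687/27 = -173.59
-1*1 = -1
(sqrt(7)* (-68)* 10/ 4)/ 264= -85* sqrt(7)/ 132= -1.70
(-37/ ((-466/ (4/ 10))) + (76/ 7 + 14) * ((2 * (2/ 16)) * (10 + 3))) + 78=2590313/ 16310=158.82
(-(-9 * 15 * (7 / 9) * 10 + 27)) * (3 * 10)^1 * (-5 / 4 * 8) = -306900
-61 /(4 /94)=-1433.50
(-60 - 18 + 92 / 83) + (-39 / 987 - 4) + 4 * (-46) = -7234473 / 27307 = -264.93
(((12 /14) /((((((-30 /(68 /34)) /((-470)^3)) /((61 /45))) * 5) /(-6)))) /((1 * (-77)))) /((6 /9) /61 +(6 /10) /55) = 309060306400 /53851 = 5739174.88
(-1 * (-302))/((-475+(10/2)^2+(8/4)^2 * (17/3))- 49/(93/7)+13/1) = -14043/19438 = -0.72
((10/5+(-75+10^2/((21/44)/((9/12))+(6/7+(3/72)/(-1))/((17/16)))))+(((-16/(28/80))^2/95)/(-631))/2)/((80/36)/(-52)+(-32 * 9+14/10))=3383412089265/543080035661198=0.01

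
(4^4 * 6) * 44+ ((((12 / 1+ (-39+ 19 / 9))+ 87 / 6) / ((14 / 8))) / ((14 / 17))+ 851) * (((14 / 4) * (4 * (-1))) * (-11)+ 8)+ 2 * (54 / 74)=370359030 / 1813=204279.66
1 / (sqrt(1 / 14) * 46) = sqrt(14) / 46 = 0.08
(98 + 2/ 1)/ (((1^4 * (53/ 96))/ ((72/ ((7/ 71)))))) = 49075200/ 371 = 132278.17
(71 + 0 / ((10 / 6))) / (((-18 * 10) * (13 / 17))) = -0.52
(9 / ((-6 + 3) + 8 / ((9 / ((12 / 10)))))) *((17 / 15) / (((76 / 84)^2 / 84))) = -5667732 / 10469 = -541.38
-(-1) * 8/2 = 4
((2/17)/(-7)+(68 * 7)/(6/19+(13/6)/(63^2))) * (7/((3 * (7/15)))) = 128145989210/17032589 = 7523.58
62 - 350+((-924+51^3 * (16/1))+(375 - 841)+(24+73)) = 2120835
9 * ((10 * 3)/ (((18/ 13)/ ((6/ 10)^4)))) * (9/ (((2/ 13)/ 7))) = 2587221/ 250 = 10348.88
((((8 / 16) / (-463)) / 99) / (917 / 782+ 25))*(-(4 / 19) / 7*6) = 3128 / 41591133969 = 0.00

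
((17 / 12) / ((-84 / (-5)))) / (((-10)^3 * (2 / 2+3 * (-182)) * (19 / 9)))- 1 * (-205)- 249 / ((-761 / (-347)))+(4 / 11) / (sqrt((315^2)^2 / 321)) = 4 * sqrt(321) / 1091475+16144323116937 / 176515472000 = 91.46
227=227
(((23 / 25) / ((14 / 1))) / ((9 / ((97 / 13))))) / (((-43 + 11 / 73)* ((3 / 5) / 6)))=-7081 / 556920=-0.01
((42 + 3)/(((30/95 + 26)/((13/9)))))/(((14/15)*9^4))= 247/612360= 0.00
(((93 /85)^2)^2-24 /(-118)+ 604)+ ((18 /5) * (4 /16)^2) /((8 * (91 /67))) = 10863653745393941 /17936969960000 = 605.66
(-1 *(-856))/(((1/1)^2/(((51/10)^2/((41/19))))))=10575666/1025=10317.72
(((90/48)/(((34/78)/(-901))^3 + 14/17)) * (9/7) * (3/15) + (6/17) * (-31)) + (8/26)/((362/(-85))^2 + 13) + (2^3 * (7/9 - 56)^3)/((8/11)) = -464854159091000741292138323843/250945823655909058262040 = -1852408.43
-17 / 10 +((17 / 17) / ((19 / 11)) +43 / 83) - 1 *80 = -1271109 / 15770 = -80.60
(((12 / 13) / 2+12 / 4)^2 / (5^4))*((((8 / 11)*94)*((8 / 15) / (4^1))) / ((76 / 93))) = 944136 / 4415125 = 0.21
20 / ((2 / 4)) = 40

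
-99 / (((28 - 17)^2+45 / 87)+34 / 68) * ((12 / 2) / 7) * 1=-0.70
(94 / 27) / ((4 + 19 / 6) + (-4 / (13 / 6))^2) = 31772 / 96507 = 0.33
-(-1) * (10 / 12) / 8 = 5 / 48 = 0.10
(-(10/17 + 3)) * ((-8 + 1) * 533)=227591/17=13387.71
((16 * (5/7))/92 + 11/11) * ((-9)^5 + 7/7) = -10687688/161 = -66383.16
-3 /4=-0.75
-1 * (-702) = 702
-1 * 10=-10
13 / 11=1.18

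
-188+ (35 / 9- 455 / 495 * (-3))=-17954 / 99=-181.35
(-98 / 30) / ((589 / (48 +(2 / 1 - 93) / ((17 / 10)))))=0.03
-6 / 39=-2 / 13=-0.15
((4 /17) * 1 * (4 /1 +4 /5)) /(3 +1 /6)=576 /1615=0.36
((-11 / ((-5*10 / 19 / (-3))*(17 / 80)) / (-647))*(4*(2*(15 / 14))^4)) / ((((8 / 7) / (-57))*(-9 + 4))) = 289485900 / 3772657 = 76.73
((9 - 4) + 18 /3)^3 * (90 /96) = 19965 /16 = 1247.81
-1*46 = -46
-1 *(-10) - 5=5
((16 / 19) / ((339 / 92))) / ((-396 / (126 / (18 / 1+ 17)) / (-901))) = 663136 / 354255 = 1.87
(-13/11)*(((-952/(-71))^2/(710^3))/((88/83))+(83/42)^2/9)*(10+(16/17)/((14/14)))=-6887413330472870039/1227512400583565250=-5.61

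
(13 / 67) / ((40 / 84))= 273 / 670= 0.41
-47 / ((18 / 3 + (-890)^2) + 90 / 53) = -2491 / 41981708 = -0.00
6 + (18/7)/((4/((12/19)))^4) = 5474940/912247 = 6.00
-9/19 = -0.47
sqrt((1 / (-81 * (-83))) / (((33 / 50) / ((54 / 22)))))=5 * sqrt(166) / 2739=0.02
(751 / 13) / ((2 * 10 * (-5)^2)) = 751 / 6500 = 0.12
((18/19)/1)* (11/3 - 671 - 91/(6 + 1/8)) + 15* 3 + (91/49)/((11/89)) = -45142/77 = -586.26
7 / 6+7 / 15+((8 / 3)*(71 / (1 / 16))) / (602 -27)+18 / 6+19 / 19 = 12537 / 1150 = 10.90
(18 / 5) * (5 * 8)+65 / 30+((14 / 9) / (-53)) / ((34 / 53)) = 44713 / 306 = 146.12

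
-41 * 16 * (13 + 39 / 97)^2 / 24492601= -1108640000 / 230450882809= -0.00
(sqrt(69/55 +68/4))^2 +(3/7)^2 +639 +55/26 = 46214921/70070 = 659.55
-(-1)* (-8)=-8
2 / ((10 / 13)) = 13 / 5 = 2.60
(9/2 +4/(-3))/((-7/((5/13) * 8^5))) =-1556480/273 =-5701.39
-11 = -11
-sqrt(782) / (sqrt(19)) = -sqrt(14858) / 19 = -6.42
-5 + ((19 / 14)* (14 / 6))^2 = 181 / 36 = 5.03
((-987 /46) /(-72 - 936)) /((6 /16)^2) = 0.15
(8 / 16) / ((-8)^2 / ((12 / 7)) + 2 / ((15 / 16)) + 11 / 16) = 120 / 9637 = 0.01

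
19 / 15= 1.27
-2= -2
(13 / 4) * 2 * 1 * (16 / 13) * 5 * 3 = 120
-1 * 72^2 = -5184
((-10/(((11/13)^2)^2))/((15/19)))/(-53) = 1085318/2327919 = 0.47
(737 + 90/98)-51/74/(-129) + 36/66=1266546987/1715098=738.47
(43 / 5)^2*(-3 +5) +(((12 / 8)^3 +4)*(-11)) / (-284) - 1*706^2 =-28302746719 / 56800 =-498287.79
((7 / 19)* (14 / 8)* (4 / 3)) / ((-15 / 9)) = -49 / 95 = -0.52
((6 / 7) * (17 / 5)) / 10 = 51 / 175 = 0.29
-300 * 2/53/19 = -600/1007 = -0.60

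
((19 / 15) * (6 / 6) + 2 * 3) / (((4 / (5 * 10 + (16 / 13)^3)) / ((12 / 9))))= 125.63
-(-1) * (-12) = -12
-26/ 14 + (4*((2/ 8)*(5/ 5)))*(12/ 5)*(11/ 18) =-41/ 105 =-0.39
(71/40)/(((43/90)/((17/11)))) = 10863/1892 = 5.74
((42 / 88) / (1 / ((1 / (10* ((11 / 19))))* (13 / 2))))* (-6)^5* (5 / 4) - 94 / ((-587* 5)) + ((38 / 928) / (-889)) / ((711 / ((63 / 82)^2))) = -5208.40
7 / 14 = 1 / 2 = 0.50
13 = 13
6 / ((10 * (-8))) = -3 / 40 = -0.08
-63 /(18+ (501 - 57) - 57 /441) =-9261 /67895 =-0.14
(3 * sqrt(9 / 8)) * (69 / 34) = 621 * sqrt(2) / 136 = 6.46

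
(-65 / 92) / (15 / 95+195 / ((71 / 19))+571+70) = -87685 / 86049164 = -0.00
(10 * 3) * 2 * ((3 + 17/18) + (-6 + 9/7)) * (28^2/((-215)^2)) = -21728/27735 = -0.78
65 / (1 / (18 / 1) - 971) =-1170 / 17477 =-0.07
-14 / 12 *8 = -28 / 3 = -9.33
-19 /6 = -3.17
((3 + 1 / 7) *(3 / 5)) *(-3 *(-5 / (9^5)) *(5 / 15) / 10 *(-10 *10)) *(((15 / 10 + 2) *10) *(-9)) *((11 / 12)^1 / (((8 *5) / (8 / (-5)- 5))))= -1331 / 17496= -0.08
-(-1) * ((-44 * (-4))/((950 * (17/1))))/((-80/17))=-11/4750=-0.00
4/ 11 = 0.36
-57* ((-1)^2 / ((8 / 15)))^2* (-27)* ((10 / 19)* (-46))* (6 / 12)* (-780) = 51086953.12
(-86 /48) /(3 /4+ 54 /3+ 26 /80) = -215 /2289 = -0.09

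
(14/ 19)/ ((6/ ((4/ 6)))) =14/ 171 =0.08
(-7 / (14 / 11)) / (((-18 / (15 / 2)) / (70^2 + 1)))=269555 / 24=11231.46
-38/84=-19/42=-0.45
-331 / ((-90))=3.68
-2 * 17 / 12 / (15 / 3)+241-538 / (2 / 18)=-138047 / 30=-4601.57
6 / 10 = 3 / 5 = 0.60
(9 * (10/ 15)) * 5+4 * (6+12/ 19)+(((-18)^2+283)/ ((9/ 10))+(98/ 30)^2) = 741.64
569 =569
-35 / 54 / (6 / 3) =-35 / 108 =-0.32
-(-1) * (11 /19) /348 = 11 /6612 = 0.00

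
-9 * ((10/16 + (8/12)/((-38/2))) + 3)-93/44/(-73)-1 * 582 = -74976591/122056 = -614.28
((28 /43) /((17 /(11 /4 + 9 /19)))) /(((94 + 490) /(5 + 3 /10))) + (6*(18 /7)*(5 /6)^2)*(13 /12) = 1318193353 /113556464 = 11.61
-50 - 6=-56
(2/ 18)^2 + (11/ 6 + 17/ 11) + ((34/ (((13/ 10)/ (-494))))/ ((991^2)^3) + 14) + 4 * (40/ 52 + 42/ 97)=47251759936646925516698419/ 2128456178536442776145982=22.20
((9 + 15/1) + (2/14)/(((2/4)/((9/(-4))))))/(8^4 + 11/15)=4905/860314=0.01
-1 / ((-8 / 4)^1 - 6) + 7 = 57 / 8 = 7.12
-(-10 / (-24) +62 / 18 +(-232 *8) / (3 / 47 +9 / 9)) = 1566701 / 900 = 1740.78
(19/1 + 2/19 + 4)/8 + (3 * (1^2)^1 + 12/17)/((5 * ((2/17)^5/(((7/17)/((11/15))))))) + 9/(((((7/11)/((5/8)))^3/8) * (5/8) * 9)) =42394285071/2293984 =18480.64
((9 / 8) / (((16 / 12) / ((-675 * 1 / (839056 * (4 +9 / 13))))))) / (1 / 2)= -236925 / 818918656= -0.00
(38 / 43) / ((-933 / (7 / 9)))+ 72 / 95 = 25971842 / 34301745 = 0.76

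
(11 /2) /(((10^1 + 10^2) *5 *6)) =1 /600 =0.00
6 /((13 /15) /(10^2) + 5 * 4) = 9000 /30013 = 0.30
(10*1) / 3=10 / 3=3.33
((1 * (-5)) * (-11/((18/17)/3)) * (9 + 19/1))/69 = 13090/207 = 63.24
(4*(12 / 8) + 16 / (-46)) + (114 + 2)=2798 / 23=121.65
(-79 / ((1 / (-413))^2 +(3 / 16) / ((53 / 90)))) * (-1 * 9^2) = 462783717144 / 23027239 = 20097.23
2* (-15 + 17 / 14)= -193 / 7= -27.57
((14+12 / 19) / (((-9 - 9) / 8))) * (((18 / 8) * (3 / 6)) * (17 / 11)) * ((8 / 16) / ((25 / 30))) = -6.78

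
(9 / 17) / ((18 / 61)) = 61 / 34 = 1.79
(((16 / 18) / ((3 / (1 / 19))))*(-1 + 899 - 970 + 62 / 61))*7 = -242480 / 31293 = -7.75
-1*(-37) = 37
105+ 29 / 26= 2759 / 26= 106.12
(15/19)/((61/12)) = 180/1159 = 0.16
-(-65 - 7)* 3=216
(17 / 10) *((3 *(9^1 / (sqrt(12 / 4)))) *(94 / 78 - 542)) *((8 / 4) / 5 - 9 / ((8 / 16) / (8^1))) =386155119 *sqrt(3) / 325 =2057970.11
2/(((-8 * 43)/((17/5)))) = -17/860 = -0.02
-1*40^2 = -1600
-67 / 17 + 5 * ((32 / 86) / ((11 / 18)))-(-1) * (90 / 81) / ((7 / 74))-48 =-18819937 / 506583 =-37.15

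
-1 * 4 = -4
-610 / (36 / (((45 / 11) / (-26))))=2.67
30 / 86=15 / 43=0.35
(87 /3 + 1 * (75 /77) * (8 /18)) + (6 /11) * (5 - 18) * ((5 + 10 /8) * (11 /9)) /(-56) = 30.40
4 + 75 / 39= 77 / 13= 5.92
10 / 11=0.91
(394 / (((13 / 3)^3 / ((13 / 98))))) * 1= 5319 / 8281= 0.64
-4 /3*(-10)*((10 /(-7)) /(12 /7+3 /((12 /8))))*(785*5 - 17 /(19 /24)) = -14833400 /741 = -20018.08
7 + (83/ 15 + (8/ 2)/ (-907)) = 170456/ 13605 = 12.53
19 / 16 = 1.19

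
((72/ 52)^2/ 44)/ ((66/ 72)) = 972/ 20449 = 0.05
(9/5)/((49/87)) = 783/245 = 3.20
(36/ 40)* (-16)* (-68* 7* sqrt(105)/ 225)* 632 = 2406656* sqrt(105)/ 125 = 197287.08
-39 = -39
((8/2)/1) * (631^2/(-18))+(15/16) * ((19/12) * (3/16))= -815431163/9216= -88479.94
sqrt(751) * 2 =2 * sqrt(751) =54.81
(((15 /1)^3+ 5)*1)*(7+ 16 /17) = 456300 /17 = 26841.18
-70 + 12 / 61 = -4258 / 61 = -69.80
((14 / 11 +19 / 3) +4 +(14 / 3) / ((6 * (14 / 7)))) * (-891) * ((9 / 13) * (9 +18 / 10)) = -1038825 / 13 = -79909.62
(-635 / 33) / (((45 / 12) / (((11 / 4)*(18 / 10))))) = -127 / 5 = -25.40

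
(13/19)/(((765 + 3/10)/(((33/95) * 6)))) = 1716/920911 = 0.00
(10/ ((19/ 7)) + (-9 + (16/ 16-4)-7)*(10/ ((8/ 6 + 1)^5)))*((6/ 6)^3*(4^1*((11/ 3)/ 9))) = 13167440/ 8621991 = 1.53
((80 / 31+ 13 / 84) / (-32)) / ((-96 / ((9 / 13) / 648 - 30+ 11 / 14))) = -1363377815 / 52412645376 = -0.03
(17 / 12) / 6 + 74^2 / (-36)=-1215 / 8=-151.88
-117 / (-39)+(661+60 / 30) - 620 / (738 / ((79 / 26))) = 3182557 / 4797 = 663.45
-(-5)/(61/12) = 60/61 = 0.98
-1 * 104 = -104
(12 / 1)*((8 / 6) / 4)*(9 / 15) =12 / 5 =2.40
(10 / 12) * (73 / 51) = 1.19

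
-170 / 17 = -10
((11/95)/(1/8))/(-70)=-44/3325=-0.01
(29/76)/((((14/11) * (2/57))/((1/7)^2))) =957/5488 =0.17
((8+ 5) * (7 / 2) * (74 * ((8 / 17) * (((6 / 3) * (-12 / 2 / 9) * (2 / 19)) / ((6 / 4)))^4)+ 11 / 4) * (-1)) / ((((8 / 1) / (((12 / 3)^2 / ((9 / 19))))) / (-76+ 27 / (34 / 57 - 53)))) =175193618408486405 / 4329760602924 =40462.66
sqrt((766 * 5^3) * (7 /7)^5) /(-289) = -5 * sqrt(3830) /289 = -1.07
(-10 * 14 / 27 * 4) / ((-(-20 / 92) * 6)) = -1288 / 81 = -15.90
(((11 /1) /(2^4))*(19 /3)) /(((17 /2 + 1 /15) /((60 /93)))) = 0.33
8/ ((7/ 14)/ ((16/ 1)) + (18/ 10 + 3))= 1280/ 773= 1.66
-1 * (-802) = 802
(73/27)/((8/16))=146/27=5.41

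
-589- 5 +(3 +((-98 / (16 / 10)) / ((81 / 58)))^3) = -84953.07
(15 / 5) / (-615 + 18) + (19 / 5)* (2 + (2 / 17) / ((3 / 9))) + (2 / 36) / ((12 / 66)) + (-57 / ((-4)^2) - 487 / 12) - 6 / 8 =-17368979 / 487152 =-35.65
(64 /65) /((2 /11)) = 352 /65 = 5.42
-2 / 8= -1 / 4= -0.25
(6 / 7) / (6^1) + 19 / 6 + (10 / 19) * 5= 5.94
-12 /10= -6 /5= -1.20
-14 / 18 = -7 / 9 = -0.78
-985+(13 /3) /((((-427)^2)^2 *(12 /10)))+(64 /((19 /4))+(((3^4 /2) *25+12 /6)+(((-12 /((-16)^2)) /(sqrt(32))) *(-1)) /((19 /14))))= 21 *sqrt(2) /4864+244292536375606 /5684700785211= 42.98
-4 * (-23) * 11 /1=1012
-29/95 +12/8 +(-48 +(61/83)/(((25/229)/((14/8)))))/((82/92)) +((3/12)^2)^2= -16319308247/413804800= -39.44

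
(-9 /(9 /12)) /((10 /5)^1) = -6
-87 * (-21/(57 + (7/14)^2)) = 7308/229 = 31.91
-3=-3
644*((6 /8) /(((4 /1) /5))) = 2415 /4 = 603.75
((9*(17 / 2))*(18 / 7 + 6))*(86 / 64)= 98685 / 112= 881.12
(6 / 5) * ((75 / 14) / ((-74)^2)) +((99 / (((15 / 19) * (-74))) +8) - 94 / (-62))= 46478309 / 5941460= 7.82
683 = 683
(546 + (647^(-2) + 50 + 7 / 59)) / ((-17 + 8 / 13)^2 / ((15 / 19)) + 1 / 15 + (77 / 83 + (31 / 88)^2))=4797828011243110272 / 2745825616855262699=1.75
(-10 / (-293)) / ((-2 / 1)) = -5 / 293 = -0.02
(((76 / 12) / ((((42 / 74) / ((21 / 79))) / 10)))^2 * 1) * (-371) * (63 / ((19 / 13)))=-87815737100 / 6241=-14070779.86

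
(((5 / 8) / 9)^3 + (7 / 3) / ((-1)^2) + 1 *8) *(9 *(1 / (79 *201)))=3857021 / 658533888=0.01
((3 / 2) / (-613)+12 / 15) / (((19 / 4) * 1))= 9778 / 58235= 0.17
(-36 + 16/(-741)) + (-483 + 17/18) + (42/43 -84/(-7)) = -96564085/191178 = -505.10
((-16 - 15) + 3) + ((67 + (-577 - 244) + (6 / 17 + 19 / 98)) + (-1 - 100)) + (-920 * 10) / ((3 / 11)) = -173009701 / 4998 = -34615.79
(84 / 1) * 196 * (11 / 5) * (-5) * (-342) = 61937568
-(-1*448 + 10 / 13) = 5814 / 13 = 447.23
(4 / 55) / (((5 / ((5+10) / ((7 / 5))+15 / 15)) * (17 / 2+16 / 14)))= 0.02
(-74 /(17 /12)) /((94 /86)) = -38184 /799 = -47.79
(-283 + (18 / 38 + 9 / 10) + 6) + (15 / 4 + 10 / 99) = -10224187 / 37620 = -271.78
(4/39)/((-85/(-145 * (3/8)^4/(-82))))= -783/18556928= -0.00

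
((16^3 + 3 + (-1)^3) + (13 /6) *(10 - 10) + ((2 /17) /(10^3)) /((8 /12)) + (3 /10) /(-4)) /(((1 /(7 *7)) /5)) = 426696459 /425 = 1003991.67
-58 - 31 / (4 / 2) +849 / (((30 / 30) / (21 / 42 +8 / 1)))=7143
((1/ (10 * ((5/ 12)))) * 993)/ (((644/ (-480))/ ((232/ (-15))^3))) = 66132041728/ 100625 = 657212.84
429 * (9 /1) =3861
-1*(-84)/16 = 21/4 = 5.25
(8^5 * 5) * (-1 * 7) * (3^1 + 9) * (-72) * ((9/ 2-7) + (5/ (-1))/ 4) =-3715891200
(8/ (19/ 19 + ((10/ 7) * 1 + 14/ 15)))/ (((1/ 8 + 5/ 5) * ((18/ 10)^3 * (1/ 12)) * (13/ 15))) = 5600000/ 1115127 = 5.02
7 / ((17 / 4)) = 28 / 17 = 1.65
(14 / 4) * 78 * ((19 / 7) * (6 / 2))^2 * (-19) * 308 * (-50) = 5296519800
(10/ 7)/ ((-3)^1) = -10/ 21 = -0.48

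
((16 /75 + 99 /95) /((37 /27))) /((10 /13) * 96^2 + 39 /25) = 69771 /540022807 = 0.00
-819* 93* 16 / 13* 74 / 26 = -3468528 / 13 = -266809.85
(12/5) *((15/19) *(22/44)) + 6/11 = 312/209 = 1.49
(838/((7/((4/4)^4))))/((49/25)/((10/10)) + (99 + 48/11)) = 115225/101374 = 1.14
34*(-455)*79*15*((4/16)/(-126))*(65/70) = 33774.85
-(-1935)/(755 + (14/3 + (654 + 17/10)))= 58050/42461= 1.37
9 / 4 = 2.25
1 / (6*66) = 1 / 396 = 0.00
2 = 2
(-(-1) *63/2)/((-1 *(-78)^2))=-7/1352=-0.01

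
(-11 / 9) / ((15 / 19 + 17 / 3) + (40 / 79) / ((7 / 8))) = -115577 / 665232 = -0.17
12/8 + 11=25/2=12.50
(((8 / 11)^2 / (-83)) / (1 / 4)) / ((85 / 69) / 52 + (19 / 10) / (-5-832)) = -1281346560 / 1076740159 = -1.19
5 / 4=1.25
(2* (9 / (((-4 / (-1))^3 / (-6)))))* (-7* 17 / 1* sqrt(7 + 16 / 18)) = 1071* sqrt(71) / 16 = 564.03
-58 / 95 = -0.61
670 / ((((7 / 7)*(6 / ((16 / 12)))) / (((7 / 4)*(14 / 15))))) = 6566 / 27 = 243.19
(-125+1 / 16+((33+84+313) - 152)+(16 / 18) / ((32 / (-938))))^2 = 334487521 / 20736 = 16130.76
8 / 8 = 1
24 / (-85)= -24 / 85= -0.28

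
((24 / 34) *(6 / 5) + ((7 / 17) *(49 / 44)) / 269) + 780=785580707 / 1006060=780.85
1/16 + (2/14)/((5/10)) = 39/112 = 0.35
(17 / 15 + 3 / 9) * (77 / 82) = 847 / 615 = 1.38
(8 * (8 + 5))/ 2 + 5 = 57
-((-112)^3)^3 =2773078757450186752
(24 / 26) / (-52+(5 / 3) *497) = 36 / 30277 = 0.00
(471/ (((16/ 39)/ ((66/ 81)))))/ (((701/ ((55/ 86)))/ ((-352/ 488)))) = -13582855/ 22064676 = -0.62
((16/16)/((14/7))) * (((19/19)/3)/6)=1/36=0.03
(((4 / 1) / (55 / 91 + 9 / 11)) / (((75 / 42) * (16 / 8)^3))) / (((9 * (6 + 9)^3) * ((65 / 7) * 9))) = 3773 / 48660750000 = 0.00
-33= -33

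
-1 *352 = -352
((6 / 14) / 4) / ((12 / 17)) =0.15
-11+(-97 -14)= -122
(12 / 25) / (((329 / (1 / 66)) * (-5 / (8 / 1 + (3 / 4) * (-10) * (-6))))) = -106 / 452375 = -0.00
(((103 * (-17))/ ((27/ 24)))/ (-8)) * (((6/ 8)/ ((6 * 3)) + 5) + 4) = 379967/ 216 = 1759.11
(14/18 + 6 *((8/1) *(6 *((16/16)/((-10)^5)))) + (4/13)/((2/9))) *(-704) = -555858688/365625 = -1520.30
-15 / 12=-5 / 4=-1.25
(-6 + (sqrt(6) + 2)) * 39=-156 + 39 * sqrt(6)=-60.47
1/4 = 0.25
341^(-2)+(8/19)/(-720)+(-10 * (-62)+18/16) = 494018788811/795362040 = 621.12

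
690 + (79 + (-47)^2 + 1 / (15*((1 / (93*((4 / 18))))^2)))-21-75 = 392914 / 135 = 2910.47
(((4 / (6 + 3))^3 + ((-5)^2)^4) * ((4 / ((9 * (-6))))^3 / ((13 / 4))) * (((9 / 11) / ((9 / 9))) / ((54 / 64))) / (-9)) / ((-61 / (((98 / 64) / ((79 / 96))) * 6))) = -2198215878656 / 2281863633489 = -0.96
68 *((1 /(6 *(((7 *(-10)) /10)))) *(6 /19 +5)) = -3434 /399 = -8.61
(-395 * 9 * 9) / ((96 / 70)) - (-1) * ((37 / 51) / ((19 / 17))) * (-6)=-7093409 / 304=-23333.58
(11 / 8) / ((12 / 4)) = 11 / 24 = 0.46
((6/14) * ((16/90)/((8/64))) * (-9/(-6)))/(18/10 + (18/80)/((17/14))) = 2176/4725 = 0.46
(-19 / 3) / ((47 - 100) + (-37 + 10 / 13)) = 247 / 3480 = 0.07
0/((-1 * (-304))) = 0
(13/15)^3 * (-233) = -511901/3375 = -151.67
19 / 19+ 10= 11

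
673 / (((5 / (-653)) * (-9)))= 439469 / 45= 9765.98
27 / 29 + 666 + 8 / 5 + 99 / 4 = 402103 / 580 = 693.28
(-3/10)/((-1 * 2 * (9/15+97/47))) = 141/2504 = 0.06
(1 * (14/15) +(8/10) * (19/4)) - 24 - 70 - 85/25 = -278/3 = -92.67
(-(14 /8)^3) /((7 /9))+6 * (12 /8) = 135 /64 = 2.11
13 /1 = 13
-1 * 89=-89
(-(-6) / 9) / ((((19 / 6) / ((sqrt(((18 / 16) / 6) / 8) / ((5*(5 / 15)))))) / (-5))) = -3*sqrt(6) / 76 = -0.10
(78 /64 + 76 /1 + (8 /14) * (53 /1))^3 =13964440923441 /11239424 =1242451.65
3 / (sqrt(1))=3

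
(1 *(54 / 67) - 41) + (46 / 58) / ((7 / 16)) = -522023 / 13601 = -38.38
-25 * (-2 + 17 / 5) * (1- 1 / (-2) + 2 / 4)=-70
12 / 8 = 3 / 2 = 1.50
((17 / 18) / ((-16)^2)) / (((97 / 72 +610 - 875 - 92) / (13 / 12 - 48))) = 9571 / 19666176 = 0.00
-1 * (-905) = 905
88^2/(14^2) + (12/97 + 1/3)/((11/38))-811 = -120759757/156849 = -769.91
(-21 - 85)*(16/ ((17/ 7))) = -11872/ 17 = -698.35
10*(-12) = -120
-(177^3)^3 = -170513746698585164337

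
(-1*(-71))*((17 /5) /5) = 1207 /25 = 48.28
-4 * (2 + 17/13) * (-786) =135192/13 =10399.38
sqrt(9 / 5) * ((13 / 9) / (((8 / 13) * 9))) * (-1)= -169 * sqrt(5) / 1080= -0.35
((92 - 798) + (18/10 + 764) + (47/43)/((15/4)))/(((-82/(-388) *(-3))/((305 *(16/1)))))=-462518.69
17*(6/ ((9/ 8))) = 90.67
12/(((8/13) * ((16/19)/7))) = 5187/32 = 162.09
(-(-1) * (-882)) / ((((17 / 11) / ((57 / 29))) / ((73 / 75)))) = -1091.82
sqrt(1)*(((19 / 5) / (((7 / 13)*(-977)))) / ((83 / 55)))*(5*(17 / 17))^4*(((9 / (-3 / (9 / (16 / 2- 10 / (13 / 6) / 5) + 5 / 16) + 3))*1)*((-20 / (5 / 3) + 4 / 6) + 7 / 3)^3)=433029007125 / 24408391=17740.99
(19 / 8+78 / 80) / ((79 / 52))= 871 / 395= 2.21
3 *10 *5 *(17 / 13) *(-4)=-10200 / 13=-784.62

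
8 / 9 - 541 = -540.11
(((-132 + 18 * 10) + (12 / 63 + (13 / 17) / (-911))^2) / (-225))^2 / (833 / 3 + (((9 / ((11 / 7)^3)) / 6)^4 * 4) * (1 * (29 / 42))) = 648159018743252148238349777614199026952 / 3949424378663144714440857276528019576910625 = 0.00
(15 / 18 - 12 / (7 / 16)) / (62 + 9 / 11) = -12287 / 29022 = -0.42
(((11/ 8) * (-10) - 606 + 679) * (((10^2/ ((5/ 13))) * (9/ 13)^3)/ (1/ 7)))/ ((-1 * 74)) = -483.53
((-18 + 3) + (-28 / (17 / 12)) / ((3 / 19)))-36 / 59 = -141209 / 1003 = -140.79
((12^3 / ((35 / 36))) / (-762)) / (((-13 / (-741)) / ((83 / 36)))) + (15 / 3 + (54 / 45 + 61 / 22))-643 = -91977143 / 97790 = -940.56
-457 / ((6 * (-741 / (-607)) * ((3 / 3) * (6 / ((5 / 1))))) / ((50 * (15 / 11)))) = -173374375 / 48906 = -3545.05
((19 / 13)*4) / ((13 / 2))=152 / 169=0.90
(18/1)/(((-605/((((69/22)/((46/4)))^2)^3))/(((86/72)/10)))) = -31347/21435888100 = -0.00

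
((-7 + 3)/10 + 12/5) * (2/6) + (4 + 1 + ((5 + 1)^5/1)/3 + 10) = 7823/3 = 2607.67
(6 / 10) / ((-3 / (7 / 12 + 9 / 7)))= -0.37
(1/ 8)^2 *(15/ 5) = 3/ 64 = 0.05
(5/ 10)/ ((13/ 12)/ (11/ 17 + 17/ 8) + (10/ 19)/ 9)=4959/ 4456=1.11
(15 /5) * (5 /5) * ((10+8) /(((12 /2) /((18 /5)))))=162 /5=32.40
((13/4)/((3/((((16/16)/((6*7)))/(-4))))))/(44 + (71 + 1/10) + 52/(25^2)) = -8125/145130832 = -0.00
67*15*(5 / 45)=335 / 3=111.67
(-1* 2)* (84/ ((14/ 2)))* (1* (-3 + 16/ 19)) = 984/ 19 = 51.79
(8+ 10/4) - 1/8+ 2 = 99/8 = 12.38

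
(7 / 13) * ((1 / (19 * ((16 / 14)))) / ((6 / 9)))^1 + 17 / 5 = 67919 / 19760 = 3.44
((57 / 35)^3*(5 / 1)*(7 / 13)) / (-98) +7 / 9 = 9257813 / 14045850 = 0.66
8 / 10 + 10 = 54 / 5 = 10.80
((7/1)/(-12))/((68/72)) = -0.62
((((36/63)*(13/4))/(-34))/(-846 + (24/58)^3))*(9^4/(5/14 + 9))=231134553/5105116898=0.05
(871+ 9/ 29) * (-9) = -227412/ 29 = -7841.79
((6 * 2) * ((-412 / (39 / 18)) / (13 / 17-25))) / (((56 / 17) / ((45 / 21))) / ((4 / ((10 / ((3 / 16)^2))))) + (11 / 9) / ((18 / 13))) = 3370896 / 3945331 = 0.85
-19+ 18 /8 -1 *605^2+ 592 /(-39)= -57104881 /156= -366056.93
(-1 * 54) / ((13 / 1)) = -54 / 13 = -4.15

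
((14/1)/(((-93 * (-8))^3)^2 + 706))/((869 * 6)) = 1/63165596893242046962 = 0.00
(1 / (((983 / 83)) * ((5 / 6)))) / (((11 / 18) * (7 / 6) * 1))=53784 / 378455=0.14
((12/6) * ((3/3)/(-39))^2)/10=1/7605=0.00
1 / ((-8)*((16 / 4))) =-1 / 32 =-0.03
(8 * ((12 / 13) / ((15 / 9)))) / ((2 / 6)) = 864 / 65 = 13.29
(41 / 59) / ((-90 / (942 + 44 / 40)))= -386671 / 53100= -7.28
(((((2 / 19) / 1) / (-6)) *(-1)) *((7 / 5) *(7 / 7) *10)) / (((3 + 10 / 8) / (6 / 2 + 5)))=448 / 969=0.46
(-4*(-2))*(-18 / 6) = -24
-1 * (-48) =48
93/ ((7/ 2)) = 186/ 7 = 26.57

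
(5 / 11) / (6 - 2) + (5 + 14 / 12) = 829 / 132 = 6.28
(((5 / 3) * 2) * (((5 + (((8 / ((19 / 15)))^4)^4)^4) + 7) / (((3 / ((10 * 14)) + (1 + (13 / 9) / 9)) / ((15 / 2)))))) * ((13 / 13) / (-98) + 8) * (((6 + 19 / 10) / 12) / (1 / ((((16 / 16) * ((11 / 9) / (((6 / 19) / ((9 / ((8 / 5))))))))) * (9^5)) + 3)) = 132034177346508524325726879195491135163127923993074990856401770309228660756424882921941342122804815301355554474231722411730584643939487437417430125 / 2109142232486665678558831856575550140997485741778723692145345629884998669531386112858598694019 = 62600888319817598974129880000000000000000000000000000.00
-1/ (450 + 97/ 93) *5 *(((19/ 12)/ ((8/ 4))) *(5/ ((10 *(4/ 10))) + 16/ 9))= -321005/ 12080736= -0.03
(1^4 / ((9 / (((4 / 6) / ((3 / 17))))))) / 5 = 34 / 405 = 0.08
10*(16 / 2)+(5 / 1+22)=107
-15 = -15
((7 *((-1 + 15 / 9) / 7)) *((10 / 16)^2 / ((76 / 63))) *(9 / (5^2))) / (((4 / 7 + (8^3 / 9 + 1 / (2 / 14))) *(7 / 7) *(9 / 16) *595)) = 189 / 52468120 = 0.00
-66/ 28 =-33/ 14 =-2.36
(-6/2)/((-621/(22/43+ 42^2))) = 75874/8901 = 8.52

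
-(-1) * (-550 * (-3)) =1650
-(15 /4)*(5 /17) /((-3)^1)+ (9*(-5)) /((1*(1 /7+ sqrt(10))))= 11215 /11084 - 735*sqrt(10) /163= -13.25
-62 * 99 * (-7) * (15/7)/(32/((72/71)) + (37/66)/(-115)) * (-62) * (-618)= 80326961312400/718409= 111812298.16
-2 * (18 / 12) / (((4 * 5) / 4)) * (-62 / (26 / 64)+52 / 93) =91.23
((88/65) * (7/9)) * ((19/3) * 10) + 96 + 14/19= 1089890/6669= 163.43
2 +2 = 4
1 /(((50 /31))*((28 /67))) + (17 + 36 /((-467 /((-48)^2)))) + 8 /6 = -309495923 /1961400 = -157.79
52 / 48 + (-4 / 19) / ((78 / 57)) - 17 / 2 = -7.57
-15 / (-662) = 15 / 662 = 0.02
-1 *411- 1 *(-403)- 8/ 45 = -368/ 45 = -8.18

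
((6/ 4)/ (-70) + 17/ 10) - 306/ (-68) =173/ 28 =6.18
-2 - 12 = -14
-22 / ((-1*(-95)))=-22 / 95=-0.23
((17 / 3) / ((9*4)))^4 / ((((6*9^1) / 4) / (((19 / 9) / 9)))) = 1586899 / 148769467776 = 0.00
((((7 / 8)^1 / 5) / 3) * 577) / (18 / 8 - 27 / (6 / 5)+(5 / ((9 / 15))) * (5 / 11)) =-44429 / 21730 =-2.04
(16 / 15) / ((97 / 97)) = 16 / 15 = 1.07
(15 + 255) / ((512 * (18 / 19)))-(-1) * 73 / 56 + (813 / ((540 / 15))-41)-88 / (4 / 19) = -4672351 / 10752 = -434.56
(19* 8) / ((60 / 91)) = 3458 / 15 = 230.53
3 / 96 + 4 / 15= 143 / 480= 0.30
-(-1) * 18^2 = 324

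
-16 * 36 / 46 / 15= -96 / 115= -0.83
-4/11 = -0.36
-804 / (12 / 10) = -670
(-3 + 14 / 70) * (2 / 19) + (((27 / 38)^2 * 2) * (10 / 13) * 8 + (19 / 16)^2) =44025169 / 6007040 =7.33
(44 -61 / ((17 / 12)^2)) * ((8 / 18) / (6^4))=983 / 210681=0.00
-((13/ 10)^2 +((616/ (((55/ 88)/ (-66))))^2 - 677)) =-84628995697/ 20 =-4231449784.85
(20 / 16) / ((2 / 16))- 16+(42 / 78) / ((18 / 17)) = -1285 / 234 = -5.49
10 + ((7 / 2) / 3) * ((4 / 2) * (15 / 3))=65 / 3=21.67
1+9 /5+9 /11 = 199 /55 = 3.62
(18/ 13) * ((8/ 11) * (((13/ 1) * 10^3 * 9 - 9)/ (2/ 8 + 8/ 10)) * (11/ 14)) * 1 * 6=48133440/ 91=528938.90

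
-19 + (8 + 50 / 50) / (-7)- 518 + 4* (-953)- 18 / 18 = -30459 / 7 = -4351.29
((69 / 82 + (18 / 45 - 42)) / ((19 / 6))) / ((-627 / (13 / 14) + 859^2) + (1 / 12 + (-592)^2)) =-7820748 / 660889955815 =-0.00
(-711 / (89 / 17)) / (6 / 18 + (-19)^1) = 36261 / 4984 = 7.28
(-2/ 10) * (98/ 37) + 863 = 159557/ 185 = 862.47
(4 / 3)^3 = 2.37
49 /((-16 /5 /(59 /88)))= -14455 /1408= -10.27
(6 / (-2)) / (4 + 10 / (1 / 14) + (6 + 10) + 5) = -1 / 55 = -0.02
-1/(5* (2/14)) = -7/5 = -1.40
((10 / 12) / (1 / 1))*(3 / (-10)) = -1 / 4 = -0.25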